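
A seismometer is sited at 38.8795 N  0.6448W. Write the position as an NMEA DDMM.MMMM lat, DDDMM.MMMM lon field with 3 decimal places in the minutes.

3852.770,N / 00038.688,W

φ: fractional part 0.879500 → 52.77000 minutes
Longitude: fractional part 0.644800 → 38.68800 minutes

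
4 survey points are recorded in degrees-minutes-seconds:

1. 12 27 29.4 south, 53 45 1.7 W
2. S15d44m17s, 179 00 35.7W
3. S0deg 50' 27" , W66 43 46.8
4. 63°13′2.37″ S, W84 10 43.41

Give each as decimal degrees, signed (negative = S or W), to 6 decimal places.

1. -12.458167, -53.750472
2. -15.738056, -179.009917
3. -0.840833, -66.729667
4. -63.217325, -84.178725

Point 1:
  φ: 12 + 27/60 + 29.4/3600 = 12.4581667
  hemisphere S, so the sign is −
  λ: 53 + 45/60 + 1.7/3600 = 53.7504722
  W ⇒ negate
Point 2:
  Lat: 15° + 44/60 + 17/3600 = 15 + 0.733333 + 0.004722 = 15.7380556
  S ⇒ negate
  λ: 179 + 0/60 + 35.7/3600 = 179.0099167
  W → negative
Point 3:
  Latitude: 0 + 50/60 + 27/3600 = 0.8408333
  S → negative
  λ: 43′ + 46.8″ = 43.78000′; 66 + 43.78000/60 = 66.7296667
  hemisphere W, so the sign is −
Point 4:
  Latitude: 63 + 13/60 + 2.37/3600 = 63.2173250
  hemisphere S, so the sign is −
  Longitude: 84° + 10/60 + 43.41/3600 = 84 + 0.166667 + 0.012058 = 84.1787250
  hemisphere W, so the sign is −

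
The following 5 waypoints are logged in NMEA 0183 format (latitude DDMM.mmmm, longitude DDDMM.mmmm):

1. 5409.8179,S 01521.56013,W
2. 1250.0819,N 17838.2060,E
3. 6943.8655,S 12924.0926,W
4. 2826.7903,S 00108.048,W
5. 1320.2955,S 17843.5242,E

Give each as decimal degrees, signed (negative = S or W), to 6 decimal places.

1. -54.163632, -15.359336
2. 12.834698, 178.636767
3. -69.731092, -129.401543
4. -28.446505, -1.134133
5. -13.338258, 178.725403

Point 1:
  Lat: split at 2 digits → 54° and 9.8179′; 54 + 9.8179/60 = 54.1636317
  S → negative
  Lon: degrees = first 3 digits = 15, minutes = 21.56013; 15 + 21.56013/60 = 15.3593355
  hemisphere W, so the sign is −
Point 2:
  φ: split at 2 digits → 12° and 50.0819′; 12 + 50.0819/60 = 12.8346983
  N ⇒ keep positive
  Longitude: degrees = first 3 digits = 178, minutes = 38.206; 178 + 38.206/60 = 178.6367667
  E ⇒ keep positive
Point 3:
  Latitude: split at 2 digits → 69° and 43.8655′; 69 + 43.8655/60 = 69.7310917
  S → negative
  Lon: split at 3 digits → 129° and 24.0926′; 129 + 24.0926/60 = 129.4015433
  W ⇒ negate
Point 4:
  φ: split at 2 digits → 28° and 26.7903′; 28 + 26.7903/60 = 28.4465050
  S ⇒ negate
  Lon: degrees = first 3 digits = 1, minutes = 8.048; 1 + 8.048/60 = 1.1341333
  W → negative
Point 5:
  Lat: degrees = first 2 digits = 13, minutes = 20.2955; 13 + 20.2955/60 = 13.3382583
  hemisphere S, so the sign is −
  λ: degrees = first 3 digits = 178, minutes = 43.5242; 178 + 43.5242/60 = 178.7254033
  E ⇒ keep positive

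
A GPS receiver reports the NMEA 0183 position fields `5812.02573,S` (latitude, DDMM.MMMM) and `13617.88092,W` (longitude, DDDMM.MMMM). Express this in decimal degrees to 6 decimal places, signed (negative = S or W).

Latitude: split at 2 digits → 58° and 12.02573′; 58 + 12.02573/60 = 58.2004288
hemisphere S, so the sign is −
λ: split at 3 digits → 136° and 17.88092′; 136 + 17.88092/60 = 136.2980153
W → negative

-58.200429, -136.298015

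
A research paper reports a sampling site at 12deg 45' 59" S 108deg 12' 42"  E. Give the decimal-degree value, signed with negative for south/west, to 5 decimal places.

-12.76639, 108.21167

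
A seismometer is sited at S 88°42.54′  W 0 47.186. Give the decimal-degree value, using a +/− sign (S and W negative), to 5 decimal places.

-88.70900, -0.78643

Lat: 88 + 42.54/60 = 88.709000
S ⇒ negate
λ: 0 + 47.186/60 = 0.786433
hemisphere W, so the sign is −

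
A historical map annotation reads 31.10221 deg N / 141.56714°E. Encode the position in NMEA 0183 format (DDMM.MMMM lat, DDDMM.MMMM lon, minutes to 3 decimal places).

Latitude: 31° + 0.102210 × 60 = 31° 6.13260′
Longitude: fractional part 0.567140 → 34.02840 minutes

3106.133,N / 14134.028,E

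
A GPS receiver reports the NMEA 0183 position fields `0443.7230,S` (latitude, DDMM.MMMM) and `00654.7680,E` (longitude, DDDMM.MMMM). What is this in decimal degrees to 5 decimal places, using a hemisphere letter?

4.72872° S, 6.91280° E

Lat: degrees = first 2 digits = 4, minutes = 43.723; 4 + 43.723/60 = 4.728717
Longitude: degrees = first 3 digits = 6, minutes = 54.768; 6 + 54.768/60 = 6.912800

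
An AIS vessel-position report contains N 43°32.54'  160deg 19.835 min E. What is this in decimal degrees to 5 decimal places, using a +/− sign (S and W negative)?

Latitude: 32.54′ = 0.542333°; total 43.542333
N → positive
Longitude: 19.835′ = 0.330583°; total 160.330583
E → positive

43.54233, 160.33058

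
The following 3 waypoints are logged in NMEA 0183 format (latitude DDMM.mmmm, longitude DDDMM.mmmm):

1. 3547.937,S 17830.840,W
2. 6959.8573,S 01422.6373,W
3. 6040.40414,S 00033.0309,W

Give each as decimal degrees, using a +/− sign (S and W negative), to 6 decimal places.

Point 1:
  Latitude: degrees = first 2 digits = 35, minutes = 47.937; 35 + 47.937/60 = 35.7989500
  S ⇒ negate
  λ: degrees = first 3 digits = 178, minutes = 30.84; 178 + 30.84/60 = 178.5140000
  hemisphere W, so the sign is −
Point 2:
  Lat: degrees = first 2 digits = 69, minutes = 59.8573; 69 + 59.8573/60 = 69.9976217
  hemisphere S, so the sign is −
  λ: split at 3 digits → 014° and 22.6373′; 14 + 22.6373/60 = 14.3772883
  W ⇒ negate
Point 3:
  Lat: split at 2 digits → 60° and 40.40414′; 60 + 40.40414/60 = 60.6734023
  hemisphere S, so the sign is −
  Longitude: split at 3 digits → 000° and 33.0309′; 0 + 33.0309/60 = 0.5505150
  hemisphere W, so the sign is −

1. -35.798950, -178.514000
2. -69.997622, -14.377288
3. -60.673402, -0.550515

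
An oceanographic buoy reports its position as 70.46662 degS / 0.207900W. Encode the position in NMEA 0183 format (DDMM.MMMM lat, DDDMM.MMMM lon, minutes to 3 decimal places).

φ: 70° + 0.466620 × 60 = 70° 27.99720′
Lon: minutes = (0.207900 − 0) × 60 = 12.47400

7027.997,S / 00012.474,W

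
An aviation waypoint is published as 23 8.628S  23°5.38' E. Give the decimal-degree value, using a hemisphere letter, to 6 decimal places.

Latitude: 23 + 8.628/60 = 23.1438000
λ: 23 + 5.38/60 = 23.0896667

23.143800° S, 23.089667° E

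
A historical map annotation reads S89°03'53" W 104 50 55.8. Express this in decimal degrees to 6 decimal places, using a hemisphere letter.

89.064722° S, 104.848833° W

Latitude: 89° + 3/60 + 53/3600 = 89 + 0.050000 + 0.014722 = 89.0647222
λ: 104 + 50/60 + 55.8/3600 = 104.8488333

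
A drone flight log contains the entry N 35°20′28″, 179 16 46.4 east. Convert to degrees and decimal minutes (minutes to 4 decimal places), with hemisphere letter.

35° 20.4667′ N, 179° 16.7733′ E

Lat: 20 + 28/60 = 20.466667′
Lon: 16 + 46.4/60 = 16.773333′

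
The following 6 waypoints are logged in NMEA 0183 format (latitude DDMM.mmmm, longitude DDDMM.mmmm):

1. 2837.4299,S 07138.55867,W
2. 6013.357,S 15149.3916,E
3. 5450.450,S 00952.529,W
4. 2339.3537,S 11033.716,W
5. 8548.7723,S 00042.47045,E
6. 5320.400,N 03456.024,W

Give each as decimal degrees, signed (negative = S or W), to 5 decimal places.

1. -28.62383, -71.64264
2. -60.22262, 151.82319
3. -54.84083, -9.87548
4. -23.65590, -110.56193
5. -85.81287, 0.70784
6. 53.34000, -34.93373

Point 1:
  Latitude: degrees = first 2 digits = 28, minutes = 37.4299; 28 + 37.4299/60 = 28.623832
  hemisphere S, so the sign is −
  Longitude: degrees = first 3 digits = 71, minutes = 38.55867; 71 + 38.55867/60 = 71.642645
  hemisphere W, so the sign is −
Point 2:
  φ: split at 2 digits → 60° and 13.357′; 60 + 13.357/60 = 60.222617
  S → negative
  Lon: degrees = first 3 digits = 151, minutes = 49.3916; 151 + 49.3916/60 = 151.823193
  E ⇒ keep positive
Point 3:
  Lat: split at 2 digits → 54° and 50.45′; 54 + 50.45/60 = 54.840833
  S → negative
  Longitude: degrees = first 3 digits = 9, minutes = 52.529; 9 + 52.529/60 = 9.875483
  W ⇒ negate
Point 4:
  φ: split at 2 digits → 23° and 39.3537′; 23 + 39.3537/60 = 23.655895
  S ⇒ negate
  λ: split at 3 digits → 110° and 33.716′; 110 + 33.716/60 = 110.561933
  hemisphere W, so the sign is −
Point 5:
  Lat: degrees = first 2 digits = 85, minutes = 48.7723; 85 + 48.7723/60 = 85.812872
  hemisphere S, so the sign is −
  Longitude: split at 3 digits → 000° and 42.47045′; 0 + 42.47045/60 = 0.707841
  E ⇒ keep positive
Point 6:
  Lat: degrees = first 2 digits = 53, minutes = 20.4; 53 + 20.4/60 = 53.340000
  N → positive
  Longitude: degrees = first 3 digits = 34, minutes = 56.024; 34 + 56.024/60 = 34.933733
  W ⇒ negate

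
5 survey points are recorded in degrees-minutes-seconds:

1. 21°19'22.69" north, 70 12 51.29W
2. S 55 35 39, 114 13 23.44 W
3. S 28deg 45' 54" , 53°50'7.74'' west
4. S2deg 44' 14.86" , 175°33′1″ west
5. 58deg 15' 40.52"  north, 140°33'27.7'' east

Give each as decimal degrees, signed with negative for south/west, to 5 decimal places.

1. 21.32297, -70.21425
2. -55.59417, -114.22318
3. -28.76500, -53.83548
4. -2.73746, -175.55028
5. 58.26126, 140.55769

Point 1:
  Latitude: 21° + 19/60 + 22.69/3600 = 21 + 0.316667 + 0.006303 = 21.322969
  N ⇒ keep positive
  Lon: 70° + 12/60 + 51.29/3600 = 70 + 0.200000 + 0.014247 = 70.214247
  hemisphere W, so the sign is −
Point 2:
  φ: 55° + 35/60 + 39/3600 = 55 + 0.583333 + 0.010833 = 55.594167
  hemisphere S, so the sign is −
  λ: 114° + 13/60 + 23.44/3600 = 114 + 0.216667 + 0.006511 = 114.223178
  W → negative
Point 3:
  φ: 28 + 45/60 + 54/3600 = 28.765000
  hemisphere S, so the sign is −
  λ: 50′ + 7.74″ = 50.12900′; 53 + 50.12900/60 = 53.835483
  W ⇒ negate
Point 4:
  Latitude: 2 + 44/60 + 14.86/3600 = 2.737461
  S ⇒ negate
  Lon: 33′ + 1″ = 33.01667′; 175 + 33.01667/60 = 175.550278
  W ⇒ negate
Point 5:
  φ: 58° + 15/60 + 40.52/3600 = 58 + 0.250000 + 0.011256 = 58.261256
  N ⇒ keep positive
  Lon: 33′ + 27.7″ = 33.46167′; 140 + 33.46167/60 = 140.557694
  E → positive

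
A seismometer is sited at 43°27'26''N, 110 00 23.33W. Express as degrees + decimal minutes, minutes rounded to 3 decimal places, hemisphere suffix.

Lat: 27 + 26/60 = 27.43333′
Lon: seconds/60 = 0.38883; minutes = 0 + 0.38883 = 0.38883

43° 27.433′ N, 110° 0.389′ W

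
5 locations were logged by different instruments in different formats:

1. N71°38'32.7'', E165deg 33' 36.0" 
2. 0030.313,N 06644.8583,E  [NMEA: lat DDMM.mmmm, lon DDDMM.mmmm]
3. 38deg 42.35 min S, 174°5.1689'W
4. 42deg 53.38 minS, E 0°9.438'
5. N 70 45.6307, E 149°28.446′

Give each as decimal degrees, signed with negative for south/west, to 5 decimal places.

Point 1:
  φ: 71 + 38/60 + 32.7/3600 = 71.642417
  N → positive
  λ: 165° + 33/60 + 36/3600 = 165 + 0.550000 + 0.010000 = 165.560000
  E → positive
Point 2:
  Latitude: split at 2 digits → 00° and 30.313′; 0 + 30.313/60 = 0.505217
  N ⇒ keep positive
  Longitude: split at 3 digits → 066° and 44.8583′; 66 + 44.8583/60 = 66.747638
  E ⇒ keep positive
Point 3:
  Lat: 38 + 42.35/60 = 38.705833
  hemisphere S, so the sign is −
  Lon: 174 + 5.1689/60 = 174.086148
  W ⇒ negate
Point 4:
  φ: 53.38′ = 0.889667°; total 42.889667
  S → negative
  λ: 9.438′ = 0.157300°; total 0.157300
  E ⇒ keep positive
Point 5:
  φ: 70 + 45.6307/60 = 70.760512
  N ⇒ keep positive
  Lon: 28.446′ = 0.474100°; total 149.474100
  E ⇒ keep positive

1. 71.64242, 165.56000
2. 0.50522, 66.74764
3. -38.70583, -174.08615
4. -42.88967, 0.15730
5. 70.76051, 149.47410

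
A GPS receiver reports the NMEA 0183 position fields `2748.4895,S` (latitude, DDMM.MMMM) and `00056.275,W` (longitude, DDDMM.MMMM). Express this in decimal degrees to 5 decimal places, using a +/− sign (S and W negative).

-27.80816, -0.93792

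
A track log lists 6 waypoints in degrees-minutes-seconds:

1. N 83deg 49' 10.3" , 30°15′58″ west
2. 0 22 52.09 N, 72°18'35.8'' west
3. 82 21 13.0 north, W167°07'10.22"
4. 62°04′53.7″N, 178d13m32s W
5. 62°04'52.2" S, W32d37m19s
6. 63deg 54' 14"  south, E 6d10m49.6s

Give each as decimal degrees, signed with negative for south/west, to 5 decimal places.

1. 83.81953, -30.26611
2. 0.38114, -72.30994
3. 82.35361, -167.11951
4. 62.08158, -178.22556
5. -62.08117, -32.62194
6. -63.90389, 6.18044

Point 1:
  Latitude: 83 + 49/60 + 10.3/3600 = 83.819528
  N → positive
  Longitude: 30 + 15/60 + 58/3600 = 30.266111
  hemisphere W, so the sign is −
Point 2:
  φ: 0 + 22/60 + 52.09/3600 = 0.381136
  N ⇒ keep positive
  Lon: 72 + 18/60 + 35.8/3600 = 72.309944
  W ⇒ negate
Point 3:
  Lat: 21′ + 13″ = 21.21667′; 82 + 21.21667/60 = 82.353611
  N → positive
  Longitude: 7′ + 10.22″ = 7.17033′; 167 + 7.17033/60 = 167.119506
  W → negative
Point 4:
  φ: 62 + 4/60 + 53.7/3600 = 62.081583
  N ⇒ keep positive
  λ: 178 + 13/60 + 32/3600 = 178.225556
  W ⇒ negate
Point 5:
  Latitude: 62° + 4/60 + 52.2/3600 = 62 + 0.066667 + 0.014500 = 62.081167
  S → negative
  Lon: 32° + 37/60 + 19/3600 = 32 + 0.616667 + 0.005278 = 32.621944
  W → negative
Point 6:
  φ: 63 + 54/60 + 14/3600 = 63.903889
  S ⇒ negate
  λ: 10′ + 49.6″ = 10.82667′; 6 + 10.82667/60 = 6.180444
  E → positive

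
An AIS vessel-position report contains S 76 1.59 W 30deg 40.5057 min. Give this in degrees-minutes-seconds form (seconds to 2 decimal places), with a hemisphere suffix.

76°01′35.40″ S, 30°40′30.34″ W

Lat: fractional minutes 0.59000 × 60 = 35.4000″
Lon: 40.50570′ → 40′ and 0.50570 × 60 = 30.3420″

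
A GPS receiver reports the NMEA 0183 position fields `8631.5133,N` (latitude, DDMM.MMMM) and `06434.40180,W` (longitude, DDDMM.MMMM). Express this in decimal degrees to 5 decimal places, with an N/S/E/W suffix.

φ: split at 2 digits → 86° and 31.5133′; 86 + 31.5133/60 = 86.525222
Lon: degrees = first 3 digits = 64, minutes = 34.4018; 64 + 34.4018/60 = 64.573363

86.52522° N, 64.57336° W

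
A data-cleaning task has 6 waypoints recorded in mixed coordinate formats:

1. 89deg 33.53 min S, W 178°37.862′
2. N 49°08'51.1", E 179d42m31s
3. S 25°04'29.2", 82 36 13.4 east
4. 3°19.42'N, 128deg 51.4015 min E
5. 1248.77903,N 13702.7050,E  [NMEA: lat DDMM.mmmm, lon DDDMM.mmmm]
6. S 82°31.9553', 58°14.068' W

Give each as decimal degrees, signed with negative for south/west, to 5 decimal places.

Point 1:
  φ: 89 + 33.53/60 = 89.558833
  S → negative
  λ: 37.862′ = 0.631033°; total 178.631033
  hemisphere W, so the sign is −
Point 2:
  φ: 49 + 8/60 + 51.1/3600 = 49.147528
  N → positive
  Lon: 42′ + 31″ = 42.51667′; 179 + 42.51667/60 = 179.708611
  E → positive
Point 3:
  φ: 25° + 4/60 + 29.2/3600 = 25 + 0.066667 + 0.008111 = 25.074778
  hemisphere S, so the sign is −
  Lon: 36′ + 13.4″ = 36.22333′; 82 + 36.22333/60 = 82.603722
  E ⇒ keep positive
Point 4:
  Latitude: 19.42′ = 0.323667°; total 3.323667
  N → positive
  Longitude: 128 + 51.4015/60 = 128.856692
  E → positive
Point 5:
  Latitude: split at 2 digits → 12° and 48.77903′; 12 + 48.77903/60 = 12.812984
  N → positive
  Lon: degrees = first 3 digits = 137, minutes = 2.705; 137 + 2.705/60 = 137.045083
  E → positive
Point 6:
  Latitude: 82 + 31.9553/60 = 82.532588
  hemisphere S, so the sign is −
  λ: 14.068′ = 0.234467°; total 58.234467
  W → negative

1. -89.55883, -178.63103
2. 49.14753, 179.70861
3. -25.07478, 82.60372
4. 3.32367, 128.85669
5. 12.81298, 137.04508
6. -82.53259, -58.23447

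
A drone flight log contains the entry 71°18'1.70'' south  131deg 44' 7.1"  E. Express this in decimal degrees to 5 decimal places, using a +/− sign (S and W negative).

-71.30047, 131.73531

Latitude: 71° + 18/60 + 1.7/3600 = 71 + 0.300000 + 0.000472 = 71.300472
S → negative
Longitude: 44′ + 7.1″ = 44.11833′; 131 + 44.11833/60 = 131.735306
E ⇒ keep positive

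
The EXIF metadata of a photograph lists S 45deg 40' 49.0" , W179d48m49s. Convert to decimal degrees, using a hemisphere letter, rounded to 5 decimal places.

45.68028° S, 179.81361° W

Latitude: 40′ + 49″ = 40.81667′; 45 + 40.81667/60 = 45.680278
λ: 179° + 48/60 + 49/3600 = 179 + 0.800000 + 0.013611 = 179.813611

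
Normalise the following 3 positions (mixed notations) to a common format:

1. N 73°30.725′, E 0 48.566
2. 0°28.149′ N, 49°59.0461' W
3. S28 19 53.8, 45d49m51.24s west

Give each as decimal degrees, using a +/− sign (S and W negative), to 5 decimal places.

Point 1:
  Latitude: 30.725′ = 0.512083°; total 73.512083
  N → positive
  Longitude: 48.566′ = 0.809433°; total 0.809433
  E → positive
Point 2:
  Latitude: 0 + 28.149/60 = 0.469150
  N ⇒ keep positive
  λ: 59.0461′ = 0.984102°; total 49.984102
  W → negative
Point 3:
  Lat: 28° + 19/60 + 53.8/3600 = 28 + 0.316667 + 0.014944 = 28.331611
  S → negative
  Lon: 49′ + 51.24″ = 49.85400′; 45 + 49.85400/60 = 45.830900
  W → negative

1. 73.51208, 0.80943
2. 0.46915, -49.98410
3. -28.33161, -45.83090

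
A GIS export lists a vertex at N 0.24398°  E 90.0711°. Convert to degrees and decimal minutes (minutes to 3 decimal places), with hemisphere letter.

Latitude: 0° + 0.243980 × 60 = 0° 14.63880′
Lon: fractional part 0.071100 → 4.26600 minutes

0° 14.639′ N, 90° 4.266′ E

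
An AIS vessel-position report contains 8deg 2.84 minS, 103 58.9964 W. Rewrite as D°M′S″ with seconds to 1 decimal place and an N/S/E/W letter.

Latitude: 2.84000′ → 2′ and 0.84000 × 60 = 50.400″
Lon: fractional minutes 0.99640 × 60 = 59.784″

8°02′50.4″ S, 103°58′59.8″ W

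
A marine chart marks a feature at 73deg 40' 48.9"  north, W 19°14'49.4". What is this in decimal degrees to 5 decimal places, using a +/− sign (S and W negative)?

Lat: 73° + 40/60 + 48.9/3600 = 73 + 0.666667 + 0.013583 = 73.680250
N ⇒ keep positive
Lon: 19° + 14/60 + 49.4/3600 = 19 + 0.233333 + 0.013722 = 19.247056
hemisphere W, so the sign is −

73.68025, -19.24706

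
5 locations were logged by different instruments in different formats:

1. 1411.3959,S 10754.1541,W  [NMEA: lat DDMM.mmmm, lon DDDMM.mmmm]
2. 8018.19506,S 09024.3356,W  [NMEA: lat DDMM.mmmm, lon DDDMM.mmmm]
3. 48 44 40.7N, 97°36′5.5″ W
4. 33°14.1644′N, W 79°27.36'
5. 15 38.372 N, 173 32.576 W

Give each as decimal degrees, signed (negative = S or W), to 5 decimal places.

Point 1:
  Lat: degrees = first 2 digits = 14, minutes = 11.3959; 14 + 11.3959/60 = 14.189932
  S → negative
  Lon: degrees = first 3 digits = 107, minutes = 54.1541; 107 + 54.1541/60 = 107.902568
  hemisphere W, so the sign is −
Point 2:
  Lat: split at 2 digits → 80° and 18.19506′; 80 + 18.19506/60 = 80.303251
  S ⇒ negate
  Lon: split at 3 digits → 090° and 24.3356′; 90 + 24.3356/60 = 90.405593
  W ⇒ negate
Point 3:
  φ: 48° + 44/60 + 40.7/3600 = 48 + 0.733333 + 0.011306 = 48.744639
  N → positive
  λ: 97° + 36/60 + 5.5/3600 = 97 + 0.600000 + 0.001528 = 97.601528
  W ⇒ negate
Point 4:
  Latitude: 33 + 14.1644/60 = 33.236073
  N ⇒ keep positive
  λ: 79 + 27.36/60 = 79.456000
  W ⇒ negate
Point 5:
  Lat: 15 + 38.372/60 = 15.639533
  N ⇒ keep positive
  Lon: 173 + 32.576/60 = 173.542933
  W → negative

1. -14.18993, -107.90257
2. -80.30325, -90.40559
3. 48.74464, -97.60153
4. 33.23607, -79.45600
5. 15.63953, -173.54293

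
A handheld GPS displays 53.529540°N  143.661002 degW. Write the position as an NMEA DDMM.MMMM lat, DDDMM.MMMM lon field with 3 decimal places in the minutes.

φ: minutes = (53.529540 − 53) × 60 = 31.77240
λ: fractional part 0.661002 → 39.66012 minutes

5331.772,N / 14339.660,W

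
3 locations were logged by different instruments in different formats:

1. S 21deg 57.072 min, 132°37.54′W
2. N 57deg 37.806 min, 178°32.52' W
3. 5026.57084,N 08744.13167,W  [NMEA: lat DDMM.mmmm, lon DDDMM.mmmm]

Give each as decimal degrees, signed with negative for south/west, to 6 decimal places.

Point 1:
  φ: 57.072′ = 0.951200°; total 21.9512000
  hemisphere S, so the sign is −
  Longitude: 37.54′ = 0.625667°; total 132.6256667
  W → negative
Point 2:
  Latitude: 57 + 37.806/60 = 57.6301000
  N ⇒ keep positive
  Lon: 178 + 32.52/60 = 178.5420000
  W ⇒ negate
Point 3:
  φ: split at 2 digits → 50° and 26.57084′; 50 + 26.57084/60 = 50.4428473
  N ⇒ keep positive
  Longitude: split at 3 digits → 087° and 44.13167′; 87 + 44.13167/60 = 87.7355278
  W → negative

1. -21.951200, -132.625667
2. 57.630100, -178.542000
3. 50.442847, -87.735528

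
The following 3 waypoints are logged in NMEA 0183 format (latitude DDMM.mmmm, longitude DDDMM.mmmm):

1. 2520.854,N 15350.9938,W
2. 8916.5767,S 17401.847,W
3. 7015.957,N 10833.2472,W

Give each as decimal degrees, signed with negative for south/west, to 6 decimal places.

Point 1:
  Lat: degrees = first 2 digits = 25, minutes = 20.854; 25 + 20.854/60 = 25.3475667
  N ⇒ keep positive
  Lon: split at 3 digits → 153° and 50.9938′; 153 + 50.9938/60 = 153.8498967
  W ⇒ negate
Point 2:
  φ: degrees = first 2 digits = 89, minutes = 16.5767; 89 + 16.5767/60 = 89.2762783
  S → negative
  λ: split at 3 digits → 174° and 1.847′; 174 + 1.847/60 = 174.0307833
  W ⇒ negate
Point 3:
  φ: split at 2 digits → 70° and 15.957′; 70 + 15.957/60 = 70.2659500
  N → positive
  Longitude: degrees = first 3 digits = 108, minutes = 33.2472; 108 + 33.2472/60 = 108.5541200
  W ⇒ negate

1. 25.347567, -153.849897
2. -89.276278, -174.030783
3. 70.265950, -108.554120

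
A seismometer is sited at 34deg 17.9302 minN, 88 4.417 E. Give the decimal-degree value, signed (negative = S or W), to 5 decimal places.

34.29884, 88.07362

φ: 34 + 17.9302/60 = 34.298837
N ⇒ keep positive
Lon: 88 + 4.417/60 = 88.073617
E → positive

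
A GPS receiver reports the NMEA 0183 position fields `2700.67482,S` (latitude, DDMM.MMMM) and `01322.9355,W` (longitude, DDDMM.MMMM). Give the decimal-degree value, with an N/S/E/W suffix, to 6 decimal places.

27.011247° S, 13.382258° W

φ: degrees = first 2 digits = 27, minutes = 0.67482; 27 + 0.67482/60 = 27.0112470
Longitude: split at 3 digits → 013° and 22.9355′; 13 + 22.9355/60 = 13.3822583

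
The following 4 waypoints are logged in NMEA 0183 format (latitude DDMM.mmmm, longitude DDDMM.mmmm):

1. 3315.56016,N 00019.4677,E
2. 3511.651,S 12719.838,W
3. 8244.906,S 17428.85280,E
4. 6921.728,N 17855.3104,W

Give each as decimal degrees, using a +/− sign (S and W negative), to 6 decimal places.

Point 1:
  Lat: split at 2 digits → 33° and 15.56016′; 33 + 15.56016/60 = 33.2593360
  N ⇒ keep positive
  λ: split at 3 digits → 000° and 19.4677′; 0 + 19.4677/60 = 0.3244617
  E → positive
Point 2:
  Lat: degrees = first 2 digits = 35, minutes = 11.651; 35 + 11.651/60 = 35.1941833
  hemisphere S, so the sign is −
  λ: split at 3 digits → 127° and 19.838′; 127 + 19.838/60 = 127.3306333
  W ⇒ negate
Point 3:
  Lat: split at 2 digits → 82° and 44.906′; 82 + 44.906/60 = 82.7484333
  S ⇒ negate
  Longitude: split at 3 digits → 174° and 28.8528′; 174 + 28.8528/60 = 174.4808800
  E → positive
Point 4:
  Latitude: degrees = first 2 digits = 69, minutes = 21.728; 69 + 21.728/60 = 69.3621333
  N ⇒ keep positive
  Lon: split at 3 digits → 178° and 55.3104′; 178 + 55.3104/60 = 178.9218400
  hemisphere W, so the sign is −

1. 33.259336, 0.324462
2. -35.194183, -127.330633
3. -82.748433, 174.480880
4. 69.362133, -178.921840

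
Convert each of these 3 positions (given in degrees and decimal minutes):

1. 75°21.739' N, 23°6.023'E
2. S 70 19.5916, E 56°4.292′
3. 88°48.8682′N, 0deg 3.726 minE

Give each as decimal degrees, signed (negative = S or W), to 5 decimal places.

1. 75.36232, 23.10038
2. -70.32653, 56.07153
3. 88.81447, 0.06210

Point 1:
  Latitude: 75 + 21.739/60 = 75.362317
  N ⇒ keep positive
  Longitude: 6.023′ = 0.100383°; total 23.100383
  E ⇒ keep positive
Point 2:
  φ: 19.5916′ = 0.326527°; total 70.326527
  S ⇒ negate
  Longitude: 4.292′ = 0.071533°; total 56.071533
  E → positive
Point 3:
  φ: 48.8682′ = 0.814470°; total 88.814470
  N ⇒ keep positive
  Lon: 0 + 3.726/60 = 0.062100
  E ⇒ keep positive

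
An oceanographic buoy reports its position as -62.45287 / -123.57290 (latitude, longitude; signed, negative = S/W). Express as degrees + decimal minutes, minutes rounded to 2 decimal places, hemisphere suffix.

62° 27.17′ S, 123° 34.37′ W

Latitude is negative → S; |value| = 62.452870
φ: 62° + 0.452870 × 60 = 62° 27.1722′
Longitude is negative → W; |value| = 123.572900
Longitude: 123° + 0.572900 × 60 = 123° 34.3740′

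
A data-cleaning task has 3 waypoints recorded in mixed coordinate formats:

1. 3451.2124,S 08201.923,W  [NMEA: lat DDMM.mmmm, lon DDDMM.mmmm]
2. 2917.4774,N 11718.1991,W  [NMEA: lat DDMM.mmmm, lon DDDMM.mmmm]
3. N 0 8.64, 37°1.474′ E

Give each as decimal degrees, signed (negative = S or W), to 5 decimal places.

1. -34.85354, -82.03205
2. 29.29129, -117.30332
3. 0.14400, 37.02457

Point 1:
  φ: split at 2 digits → 34° and 51.2124′; 34 + 51.2124/60 = 34.853540
  S ⇒ negate
  Lon: degrees = first 3 digits = 82, minutes = 1.923; 82 + 1.923/60 = 82.032050
  hemisphere W, so the sign is −
Point 2:
  φ: degrees = first 2 digits = 29, minutes = 17.4774; 29 + 17.4774/60 = 29.291290
  N → positive
  Lon: split at 3 digits → 117° and 18.1991′; 117 + 18.1991/60 = 117.303318
  hemisphere W, so the sign is −
Point 3:
  φ: 8.64′ = 0.144000°; total 0.144000
  N → positive
  Longitude: 37 + 1.474/60 = 37.024567
  E → positive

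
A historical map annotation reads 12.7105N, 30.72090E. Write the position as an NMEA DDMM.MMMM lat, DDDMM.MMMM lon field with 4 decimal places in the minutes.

Latitude: fractional part 0.710500 → 42.630000 minutes
Lon: minutes = (30.720900 − 30) × 60 = 43.254000

1242.6300,N / 03043.2540,E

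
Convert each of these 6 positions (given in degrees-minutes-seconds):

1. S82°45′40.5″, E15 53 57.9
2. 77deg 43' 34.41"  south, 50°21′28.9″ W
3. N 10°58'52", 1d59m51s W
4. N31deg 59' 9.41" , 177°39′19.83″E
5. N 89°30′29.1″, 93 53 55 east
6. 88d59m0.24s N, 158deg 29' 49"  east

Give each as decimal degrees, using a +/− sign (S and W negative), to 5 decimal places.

Point 1:
  Lat: 82 + 45/60 + 40.5/3600 = 82.761250
  S ⇒ negate
  Lon: 15 + 53/60 + 57.9/3600 = 15.899417
  E → positive
Point 2:
  φ: 77° + 43/60 + 34.41/3600 = 77 + 0.716667 + 0.009558 = 77.726225
  S ⇒ negate
  Longitude: 50° + 21/60 + 28.9/3600 = 50 + 0.350000 + 0.008028 = 50.358028
  W ⇒ negate
Point 3:
  Latitude: 58′ + 52″ = 58.86667′; 10 + 58.86667/60 = 10.981111
  N ⇒ keep positive
  Lon: 1 + 59/60 + 51/3600 = 1.997500
  hemisphere W, so the sign is −
Point 4:
  Latitude: 31° + 59/60 + 9.41/3600 = 31 + 0.983333 + 0.002614 = 31.985947
  N → positive
  Longitude: 177° + 39/60 + 19.83/3600 = 177 + 0.650000 + 0.005508 = 177.655508
  E ⇒ keep positive
Point 5:
  φ: 30′ + 29.1″ = 30.48500′; 89 + 30.48500/60 = 89.508083
  N ⇒ keep positive
  Longitude: 93° + 53/60 + 55/3600 = 93 + 0.883333 + 0.015278 = 93.898611
  E ⇒ keep positive
Point 6:
  φ: 59′ + 0.24″ = 59.00400′; 88 + 59.00400/60 = 88.983400
  N ⇒ keep positive
  Lon: 29′ + 49″ = 29.81667′; 158 + 29.81667/60 = 158.496944
  E ⇒ keep positive

1. -82.76125, 15.89942
2. -77.72623, -50.35803
3. 10.98111, -1.99750
4. 31.98595, 177.65551
5. 89.50808, 93.89861
6. 88.98340, 158.49694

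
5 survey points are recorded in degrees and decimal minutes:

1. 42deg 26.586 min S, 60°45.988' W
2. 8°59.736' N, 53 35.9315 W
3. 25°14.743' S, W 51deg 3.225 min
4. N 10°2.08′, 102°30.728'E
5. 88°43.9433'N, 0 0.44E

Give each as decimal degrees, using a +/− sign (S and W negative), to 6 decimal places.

Point 1:
  Latitude: 26.586′ = 0.443100°; total 42.4431000
  S → negative
  λ: 60 + 45.988/60 = 60.7664667
  W → negative
Point 2:
  Lat: 59.736′ = 0.995600°; total 8.9956000
  N ⇒ keep positive
  Longitude: 53 + 35.9315/60 = 53.5988583
  W ⇒ negate
Point 3:
  Latitude: 25 + 14.743/60 = 25.2457167
  hemisphere S, so the sign is −
  Lon: 51 + 3.225/60 = 51.0537500
  hemisphere W, so the sign is −
Point 4:
  Latitude: 2.08′ = 0.034667°; total 10.0346667
  N ⇒ keep positive
  Longitude: 102 + 30.728/60 = 102.5121333
  E ⇒ keep positive
Point 5:
  φ: 88 + 43.9433/60 = 88.7323883
  N → positive
  Longitude: 0 + 0.44/60 = 0.0073333
  E ⇒ keep positive

1. -42.443100, -60.766467
2. 8.995600, -53.598858
3. -25.245717, -51.053750
4. 10.034667, 102.512133
5. 88.732388, 0.007333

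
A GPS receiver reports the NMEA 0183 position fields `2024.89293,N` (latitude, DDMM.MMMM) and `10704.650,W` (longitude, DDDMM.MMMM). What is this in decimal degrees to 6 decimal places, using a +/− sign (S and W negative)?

Latitude: split at 2 digits → 20° and 24.89293′; 20 + 24.89293/60 = 20.4148822
N → positive
λ: degrees = first 3 digits = 107, minutes = 4.65; 107 + 4.65/60 = 107.0775000
W → negative

20.414882, -107.077500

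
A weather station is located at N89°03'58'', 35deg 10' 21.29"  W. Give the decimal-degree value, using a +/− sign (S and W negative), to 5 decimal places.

Lat: 3′ + 58″ = 3.96667′; 89 + 3.96667/60 = 89.066111
N ⇒ keep positive
λ: 35° + 10/60 + 21.29/3600 = 35 + 0.166667 + 0.005914 = 35.172581
W → negative

89.06611, -35.17258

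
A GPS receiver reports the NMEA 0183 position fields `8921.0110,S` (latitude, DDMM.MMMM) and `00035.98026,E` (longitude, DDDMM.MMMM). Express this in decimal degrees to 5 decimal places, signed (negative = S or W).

-89.35018, 0.59967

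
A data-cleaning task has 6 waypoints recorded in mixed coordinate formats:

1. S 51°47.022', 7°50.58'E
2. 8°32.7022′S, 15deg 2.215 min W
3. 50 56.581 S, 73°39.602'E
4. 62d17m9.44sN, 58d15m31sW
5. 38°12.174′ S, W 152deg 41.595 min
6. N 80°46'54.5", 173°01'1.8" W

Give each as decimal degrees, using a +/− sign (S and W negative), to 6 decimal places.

Point 1:
  φ: 51 + 47.022/60 = 51.7837000
  S ⇒ negate
  Longitude: 50.58′ = 0.843000°; total 7.8430000
  E ⇒ keep positive
Point 2:
  φ: 32.7022′ = 0.545037°; total 8.5450367
  hemisphere S, so the sign is −
  Longitude: 2.215′ = 0.036917°; total 15.0369167
  W ⇒ negate
Point 3:
  Lat: 50 + 56.581/60 = 50.9430167
  hemisphere S, so the sign is −
  Lon: 73 + 39.602/60 = 73.6600333
  E → positive
Point 4:
  Latitude: 62° + 17/60 + 9.44/3600 = 62 + 0.283333 + 0.002622 = 62.2859556
  N → positive
  Lon: 58° + 15/60 + 31/3600 = 58 + 0.250000 + 0.008611 = 58.2586111
  W ⇒ negate
Point 5:
  φ: 38 + 12.174/60 = 38.2029000
  S ⇒ negate
  λ: 152 + 41.595/60 = 152.6932500
  W → negative
Point 6:
  Lat: 46′ + 54.5″ = 46.90833′; 80 + 46.90833/60 = 80.7818056
  N → positive
  Longitude: 173 + 1/60 + 1.8/3600 = 173.0171667
  W ⇒ negate

1. -51.783700, 7.843000
2. -8.545037, -15.036917
3. -50.943017, 73.660033
4. 62.285956, -58.258611
5. -38.202900, -152.693250
6. 80.781806, -173.017167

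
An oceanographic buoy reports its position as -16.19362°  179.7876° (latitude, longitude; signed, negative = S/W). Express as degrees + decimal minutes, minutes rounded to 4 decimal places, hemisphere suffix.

Latitude is negative → S; |value| = 16.193620
Latitude: fractional part 0.193620 → 11.617200 minutes
λ: 179° + 0.787600 × 60 = 179° 47.256000′

16° 11.6172′ S, 179° 47.2560′ E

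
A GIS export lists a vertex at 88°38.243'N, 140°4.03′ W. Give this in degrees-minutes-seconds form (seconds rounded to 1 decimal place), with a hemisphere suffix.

88°38′14.6″ N, 140°04′1.8″ W

φ: 38.24300′ → 38′ and 0.24300 × 60 = 14.580″
λ: 4.03000′ → 4′ and 0.03000 × 60 = 1.800″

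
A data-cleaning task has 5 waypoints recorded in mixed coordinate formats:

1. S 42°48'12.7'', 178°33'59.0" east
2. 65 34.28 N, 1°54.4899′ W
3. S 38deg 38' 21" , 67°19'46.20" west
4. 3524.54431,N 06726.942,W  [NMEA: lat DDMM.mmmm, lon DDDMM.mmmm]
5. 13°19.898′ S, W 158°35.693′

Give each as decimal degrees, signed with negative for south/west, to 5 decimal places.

Point 1:
  Latitude: 48′ + 12.7″ = 48.21167′; 42 + 48.21167/60 = 42.803528
  S ⇒ negate
  Lon: 33′ + 59″ = 33.98333′; 178 + 33.98333/60 = 178.566389
  E → positive
Point 2:
  Latitude: 34.28′ = 0.571333°; total 65.571333
  N ⇒ keep positive
  λ: 1 + 54.4899/60 = 1.908165
  W → negative
Point 3:
  Latitude: 38 + 38/60 + 21/3600 = 38.639167
  S → negative
  Longitude: 67° + 19/60 + 46.2/3600 = 67 + 0.316667 + 0.012833 = 67.329500
  hemisphere W, so the sign is −
Point 4:
  φ: degrees = first 2 digits = 35, minutes = 24.54431; 35 + 24.54431/60 = 35.409072
  N → positive
  λ: split at 3 digits → 067° and 26.942′; 67 + 26.942/60 = 67.449033
  W ⇒ negate
Point 5:
  φ: 13 + 19.898/60 = 13.331633
  hemisphere S, so the sign is −
  λ: 35.693′ = 0.594883°; total 158.594883
  hemisphere W, so the sign is −

1. -42.80353, 178.56639
2. 65.57133, -1.90817
3. -38.63917, -67.32950
4. 35.40907, -67.44903
5. -13.33163, -158.59488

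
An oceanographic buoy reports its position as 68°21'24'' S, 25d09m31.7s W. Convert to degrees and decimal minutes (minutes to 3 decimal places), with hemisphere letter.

68° 21.400′ S, 25° 9.528′ W

Latitude: seconds/60 = 0.40000; minutes = 21 + 0.40000 = 21.40000
λ: 9 + 31.7/60 = 9.52833′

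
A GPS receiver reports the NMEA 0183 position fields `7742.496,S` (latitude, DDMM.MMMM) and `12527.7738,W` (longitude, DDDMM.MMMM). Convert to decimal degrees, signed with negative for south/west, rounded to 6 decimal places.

-77.708267, -125.462897

φ: split at 2 digits → 77° and 42.496′; 77 + 42.496/60 = 77.7082667
S → negative
Longitude: degrees = first 3 digits = 125, minutes = 27.7738; 125 + 27.7738/60 = 125.4628967
W ⇒ negate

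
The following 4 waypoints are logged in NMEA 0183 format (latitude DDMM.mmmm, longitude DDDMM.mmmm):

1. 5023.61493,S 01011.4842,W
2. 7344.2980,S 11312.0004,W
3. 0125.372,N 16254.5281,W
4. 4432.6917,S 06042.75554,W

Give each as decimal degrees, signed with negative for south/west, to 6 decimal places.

1. -50.393582, -10.191403
2. -73.738300, -113.200007
3. 1.422867, -162.908802
4. -44.544862, -60.712592

Point 1:
  φ: split at 2 digits → 50° and 23.61493′; 50 + 23.61493/60 = 50.3935822
  S ⇒ negate
  λ: degrees = first 3 digits = 10, minutes = 11.4842; 10 + 11.4842/60 = 10.1914033
  W ⇒ negate
Point 2:
  φ: degrees = first 2 digits = 73, minutes = 44.298; 73 + 44.298/60 = 73.7383000
  hemisphere S, so the sign is −
  λ: split at 3 digits → 113° and 12.0004′; 113 + 12.0004/60 = 113.2000067
  W → negative
Point 3:
  Latitude: split at 2 digits → 01° and 25.372′; 1 + 25.372/60 = 1.4228667
  N ⇒ keep positive
  Lon: degrees = first 3 digits = 162, minutes = 54.5281; 162 + 54.5281/60 = 162.9088017
  hemisphere W, so the sign is −
Point 4:
  φ: split at 2 digits → 44° and 32.6917′; 44 + 32.6917/60 = 44.5448617
  hemisphere S, so the sign is −
  λ: degrees = first 3 digits = 60, minutes = 42.75554; 60 + 42.75554/60 = 60.7125923
  hemisphere W, so the sign is −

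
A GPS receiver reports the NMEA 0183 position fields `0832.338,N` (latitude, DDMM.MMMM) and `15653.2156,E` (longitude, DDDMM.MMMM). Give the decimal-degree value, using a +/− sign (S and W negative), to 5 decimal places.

Lat: split at 2 digits → 08° and 32.338′; 8 + 32.338/60 = 8.538967
N → positive
λ: degrees = first 3 digits = 156, minutes = 53.2156; 156 + 53.2156/60 = 156.886927
E → positive

8.53897, 156.88693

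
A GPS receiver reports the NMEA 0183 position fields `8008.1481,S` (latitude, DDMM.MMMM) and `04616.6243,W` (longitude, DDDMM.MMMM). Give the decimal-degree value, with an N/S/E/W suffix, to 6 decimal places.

80.135802° S, 46.277072° W

Latitude: split at 2 digits → 80° and 8.1481′; 80 + 8.1481/60 = 80.1358017
λ: split at 3 digits → 046° and 16.6243′; 46 + 16.6243/60 = 46.2770717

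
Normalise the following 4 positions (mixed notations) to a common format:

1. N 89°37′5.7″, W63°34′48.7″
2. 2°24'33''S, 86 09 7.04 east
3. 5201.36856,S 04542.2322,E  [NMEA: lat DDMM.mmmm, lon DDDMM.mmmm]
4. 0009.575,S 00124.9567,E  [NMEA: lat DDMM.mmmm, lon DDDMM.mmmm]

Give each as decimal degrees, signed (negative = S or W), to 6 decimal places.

1. 89.618250, -63.580194
2. -2.409167, 86.151956
3. -52.022809, 45.703870
4. -0.159583, 1.415945

Point 1:
  φ: 89° + 37/60 + 5.7/3600 = 89 + 0.616667 + 0.001583 = 89.6182500
  N ⇒ keep positive
  Lon: 63 + 34/60 + 48.7/3600 = 63.5801944
  hemisphere W, so the sign is −
Point 2:
  φ: 2 + 24/60 + 33/3600 = 2.4091667
  hemisphere S, so the sign is −
  λ: 86 + 9/60 + 7.04/3600 = 86.1519556
  E ⇒ keep positive
Point 3:
  Latitude: degrees = first 2 digits = 52, minutes = 1.36856; 52 + 1.36856/60 = 52.0228093
  hemisphere S, so the sign is −
  λ: degrees = first 3 digits = 45, minutes = 42.2322; 45 + 42.2322/60 = 45.7038700
  E ⇒ keep positive
Point 4:
  Lat: degrees = first 2 digits = 0, minutes = 9.575; 0 + 9.575/60 = 0.1595833
  S → negative
  Lon: split at 3 digits → 001° and 24.9567′; 1 + 24.9567/60 = 1.4159450
  E → positive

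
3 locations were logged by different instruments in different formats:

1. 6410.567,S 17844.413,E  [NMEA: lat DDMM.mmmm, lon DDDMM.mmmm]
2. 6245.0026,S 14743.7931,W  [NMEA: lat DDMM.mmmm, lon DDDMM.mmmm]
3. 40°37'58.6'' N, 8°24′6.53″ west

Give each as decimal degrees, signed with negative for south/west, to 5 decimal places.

Point 1:
  φ: degrees = first 2 digits = 64, minutes = 10.567; 64 + 10.567/60 = 64.176117
  hemisphere S, so the sign is −
  Longitude: degrees = first 3 digits = 178, minutes = 44.413; 178 + 44.413/60 = 178.740217
  E ⇒ keep positive
Point 2:
  φ: degrees = first 2 digits = 62, minutes = 45.0026; 62 + 45.0026/60 = 62.750043
  S → negative
  λ: degrees = first 3 digits = 147, minutes = 43.7931; 147 + 43.7931/60 = 147.729885
  W ⇒ negate
Point 3:
  φ: 40 + 37/60 + 58.6/3600 = 40.632944
  N → positive
  Lon: 24′ + 6.53″ = 24.10883′; 8 + 24.10883/60 = 8.401814
  hemisphere W, so the sign is −

1. -64.17612, 178.74022
2. -62.75004, -147.72989
3. 40.63294, -8.40181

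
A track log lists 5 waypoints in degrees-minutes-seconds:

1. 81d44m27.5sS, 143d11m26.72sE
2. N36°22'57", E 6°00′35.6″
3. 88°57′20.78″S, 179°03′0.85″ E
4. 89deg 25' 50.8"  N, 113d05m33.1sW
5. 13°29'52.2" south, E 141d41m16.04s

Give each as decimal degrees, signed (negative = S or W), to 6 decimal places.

Point 1:
  Lat: 81° + 44/60 + 27.5/3600 = 81 + 0.733333 + 0.007639 = 81.7409722
  S ⇒ negate
  λ: 11′ + 26.72″ = 11.44533′; 143 + 11.44533/60 = 143.1907556
  E ⇒ keep positive
Point 2:
  Latitude: 22′ + 57″ = 22.95000′; 36 + 22.95000/60 = 36.3825000
  N ⇒ keep positive
  Longitude: 6 + 0/60 + 35.6/3600 = 6.0098889
  E → positive
Point 3:
  Lat: 88 + 57/60 + 20.78/3600 = 88.9557722
  S → negative
  Lon: 179° + 3/60 + 0.85/3600 = 179 + 0.050000 + 0.000236 = 179.0502361
  E ⇒ keep positive
Point 4:
  Lat: 89° + 25/60 + 50.8/3600 = 89 + 0.416667 + 0.014111 = 89.4307778
  N ⇒ keep positive
  λ: 113 + 5/60 + 33.1/3600 = 113.0925278
  hemisphere W, so the sign is −
Point 5:
  φ: 13 + 29/60 + 52.2/3600 = 13.4978333
  S → negative
  Lon: 41′ + 16.04″ = 41.26733′; 141 + 41.26733/60 = 141.6877889
  E ⇒ keep positive

1. -81.740972, 143.190756
2. 36.382500, 6.009889
3. -88.955772, 179.050236
4. 89.430778, -113.092528
5. -13.497833, 141.687789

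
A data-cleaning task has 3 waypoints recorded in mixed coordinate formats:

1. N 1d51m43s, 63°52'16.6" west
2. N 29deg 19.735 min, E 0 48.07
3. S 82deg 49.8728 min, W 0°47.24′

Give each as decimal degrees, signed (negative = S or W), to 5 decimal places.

1. 1.86194, -63.87128
2. 29.32892, 0.80117
3. -82.83121, -0.78733

Point 1:
  Latitude: 1 + 51/60 + 43/3600 = 1.861944
  N ⇒ keep positive
  λ: 52′ + 16.6″ = 52.27667′; 63 + 52.27667/60 = 63.871278
  W → negative
Point 2:
  Lat: 19.735′ = 0.328917°; total 29.328917
  N ⇒ keep positive
  λ: 48.07′ = 0.801167°; total 0.801167
  E → positive
Point 3:
  Latitude: 49.8728′ = 0.831213°; total 82.831213
  S ⇒ negate
  Longitude: 47.24′ = 0.787333°; total 0.787333
  W ⇒ negate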